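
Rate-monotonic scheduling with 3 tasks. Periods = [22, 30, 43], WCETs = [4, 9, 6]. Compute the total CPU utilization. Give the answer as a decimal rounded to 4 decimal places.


Compute individual utilizations (exact fractions):
  Task 1: C/T = 4/22 = 2/11 (approx. 0.1818)
  Task 2: C/T = 9/30 = 3/10 (approx. 0.3)
  Task 3: C/T = 6/43 (approx. 0.1395)
Total utilization U = 2/11 + 3/10 + 6/43 = 2939/4730
Rounded to 4 decimal places: U = 0.6214
RM (Liu & Layland) bound for 3 tasks = 0.779763; compare with U = 2939/4730 (approx. 0.621353)
U <= bound, so schedulable by RM sufficient condition.

0.6214


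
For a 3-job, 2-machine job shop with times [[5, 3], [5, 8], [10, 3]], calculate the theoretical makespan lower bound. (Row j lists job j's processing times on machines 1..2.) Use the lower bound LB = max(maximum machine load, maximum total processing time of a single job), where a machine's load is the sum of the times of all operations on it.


Machine loads:
  Machine 1: 5 + 5 + 10 = 20
  Machine 2: 3 + 8 + 3 = 14
Max machine load = 20
Job totals:
  Job 1: 8
  Job 2: 13
  Job 3: 13
Max job total = 13
Lower bound = max(20, 13) = 20

20


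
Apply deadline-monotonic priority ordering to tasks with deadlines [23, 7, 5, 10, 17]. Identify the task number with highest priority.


Sort tasks by relative deadline (ascending):
  Task 3: deadline = 5
  Task 2: deadline = 7
  Task 4: deadline = 10
  Task 5: deadline = 17
  Task 1: deadline = 23
Priority order (highest first): [3, 2, 4, 5, 1]
Highest priority task = 3

3


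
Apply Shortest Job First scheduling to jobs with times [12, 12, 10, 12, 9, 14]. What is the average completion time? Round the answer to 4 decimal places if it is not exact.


SJF order (ascending): [9, 10, 12, 12, 12, 14]
Completion times:
  Job 1: burst=9, C=9
  Job 2: burst=10, C=19
  Job 3: burst=12, C=31
  Job 4: burst=12, C=43
  Job 5: burst=12, C=55
  Job 6: burst=14, C=69
Average completion = 226/6 = 37.6667

37.6667


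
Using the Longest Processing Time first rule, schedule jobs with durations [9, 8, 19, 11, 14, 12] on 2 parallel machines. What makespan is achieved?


Sort jobs in decreasing order (LPT): [19, 14, 12, 11, 9, 8]
Assign each job to the least loaded machine:
  Machine 1: jobs [19, 11, 8], load = 38
  Machine 2: jobs [14, 12, 9], load = 35
Makespan = max load = 38

38


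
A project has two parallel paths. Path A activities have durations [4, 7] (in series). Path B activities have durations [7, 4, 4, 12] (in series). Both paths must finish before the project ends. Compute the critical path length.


Path A total = 4 + 7 = 11
Path B total = 7 + 4 + 4 + 12 = 27
Critical path = longest path = max(11, 27) = 27

27


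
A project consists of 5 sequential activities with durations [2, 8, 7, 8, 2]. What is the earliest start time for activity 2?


Activity 2 starts after activities 1 through 1 complete.
Predecessor durations: [2]
ES = 2 = 2

2


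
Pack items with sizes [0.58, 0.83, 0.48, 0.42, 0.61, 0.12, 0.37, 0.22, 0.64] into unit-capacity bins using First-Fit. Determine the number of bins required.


Place items sequentially using First-Fit:
  Item 0.58 -> new Bin 1
  Item 0.83 -> new Bin 2
  Item 0.48 -> new Bin 3
  Item 0.42 -> Bin 1 (now 1.0)
  Item 0.61 -> new Bin 4
  Item 0.12 -> Bin 2 (now 0.95)
  Item 0.37 -> Bin 3 (now 0.85)
  Item 0.22 -> Bin 4 (now 0.83)
  Item 0.64 -> new Bin 5
Total bins used = 5

5


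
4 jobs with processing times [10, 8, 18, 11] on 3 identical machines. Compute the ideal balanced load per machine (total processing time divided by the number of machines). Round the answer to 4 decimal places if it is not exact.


Total processing time = 10 + 8 + 18 + 11 = 47
Number of machines = 3
Ideal balanced load = 47 / 3 = 15.6667

15.6667


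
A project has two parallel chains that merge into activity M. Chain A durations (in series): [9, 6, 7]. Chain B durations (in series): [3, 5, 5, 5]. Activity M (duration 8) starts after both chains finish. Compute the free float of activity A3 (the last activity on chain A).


ES(A3) = sum of predecessors on chain A = 15
EF(A3) = ES + duration = 15 + 7 = 22
Successor of A3 is M. ES(M) = max(sum(A), sum(B)) = max(22, 18) = 22
Free float = ES(successor) - EF(current) = 22 - 22 = 0

0


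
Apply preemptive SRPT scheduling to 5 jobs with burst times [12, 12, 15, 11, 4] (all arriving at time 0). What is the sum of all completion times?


Since all jobs arrive at t=0, SRPT equals SPT ordering.
SPT order: [4, 11, 12, 12, 15]
Completion times:
  Job 1: p=4, C=4
  Job 2: p=11, C=15
  Job 3: p=12, C=27
  Job 4: p=12, C=39
  Job 5: p=15, C=54
Total completion time = 4 + 15 + 27 + 39 + 54 = 139

139


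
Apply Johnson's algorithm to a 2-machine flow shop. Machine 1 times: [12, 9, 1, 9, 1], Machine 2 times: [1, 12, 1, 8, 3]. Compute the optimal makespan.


Apply Johnson's rule:
  Group 1 (a <= b): [(3, 1, 1), (5, 1, 3), (2, 9, 12)]
  Group 2 (a > b): [(4, 9, 8), (1, 12, 1)]
Optimal job order: [3, 5, 2, 4, 1]
Schedule:
  Job 3: M1 done at 1, M2 done at 2
  Job 5: M1 done at 2, M2 done at 5
  Job 2: M1 done at 11, M2 done at 23
  Job 4: M1 done at 20, M2 done at 31
  Job 1: M1 done at 32, M2 done at 33
Makespan = 33

33


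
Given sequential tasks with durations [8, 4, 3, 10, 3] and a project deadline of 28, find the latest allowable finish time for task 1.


LF(activity 1) = deadline - sum of successor durations
Successors: activities 2 through 5 with durations [4, 3, 10, 3]
Sum of successor durations = 20
LF = 28 - 20 = 8

8


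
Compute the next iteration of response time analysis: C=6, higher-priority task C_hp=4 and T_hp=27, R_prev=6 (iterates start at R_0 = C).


R_next = C + ceil(R_prev / T_hp) * C_hp
ceil(6 / 27) = ceil(0.2222) = 1
Interference = 1 * 4 = 4
R_next = 6 + 4 = 10

10


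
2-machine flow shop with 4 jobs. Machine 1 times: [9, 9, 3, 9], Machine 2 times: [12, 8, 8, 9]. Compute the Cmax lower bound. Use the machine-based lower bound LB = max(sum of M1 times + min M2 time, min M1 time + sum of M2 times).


LB1 = sum(M1 times) + min(M2 times) = 30 + 8 = 38
LB2 = min(M1 times) + sum(M2 times) = 3 + 37 = 40
Lower bound = max(LB1, LB2) = max(38, 40) = 40

40


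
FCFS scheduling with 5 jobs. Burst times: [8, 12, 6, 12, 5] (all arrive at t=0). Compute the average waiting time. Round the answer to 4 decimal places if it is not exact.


FCFS order (as given): [8, 12, 6, 12, 5]
Waiting times:
  Job 1: wait = 0
  Job 2: wait = 8
  Job 3: wait = 20
  Job 4: wait = 26
  Job 5: wait = 38
Sum of waiting times = 92
Average waiting time = 92/5 = 18.4

18.4


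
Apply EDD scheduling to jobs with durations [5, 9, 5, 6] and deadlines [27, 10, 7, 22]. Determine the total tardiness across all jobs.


Sort by due date (EDD order): [(5, 7), (9, 10), (6, 22), (5, 27)]
Compute completion times and tardiness:
  Job 1: p=5, d=7, C=5, tardiness=max(0,5-7)=0
  Job 2: p=9, d=10, C=14, tardiness=max(0,14-10)=4
  Job 3: p=6, d=22, C=20, tardiness=max(0,20-22)=0
  Job 4: p=5, d=27, C=25, tardiness=max(0,25-27)=0
Total tardiness = 4

4


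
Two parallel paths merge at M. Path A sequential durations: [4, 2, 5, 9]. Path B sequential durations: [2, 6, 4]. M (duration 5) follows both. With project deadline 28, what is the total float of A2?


Forward pass: ES(A2) = sum of predecessors on chain A = 4
EF = ES + duration = 4 + 2 = 6
Backward pass: LF(M) = deadline = 28; LS(M) = 28 - 5 = 23
LF(A2) = LS(M) - sum(successors on chain A) = 23 - 14 = 9
LS = LF - duration = 9 - 2 = 7
Total float = LS - ES = 7 - 4 = 3

3


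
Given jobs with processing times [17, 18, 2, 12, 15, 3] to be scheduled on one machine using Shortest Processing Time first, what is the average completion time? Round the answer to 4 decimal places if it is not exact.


Sort jobs by processing time (SPT order): [2, 3, 12, 15, 17, 18]
Compute completion times sequentially:
  Job 1: processing = 2, completes at 2
  Job 2: processing = 3, completes at 5
  Job 3: processing = 12, completes at 17
  Job 4: processing = 15, completes at 32
  Job 5: processing = 17, completes at 49
  Job 6: processing = 18, completes at 67
Sum of completion times = 172
Average completion time = 172/6 = 28.6667

28.6667


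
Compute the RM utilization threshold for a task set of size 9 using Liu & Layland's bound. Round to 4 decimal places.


Compute 2^(1/9) = 1.0800597389
Subtract 1: 1.0800597389 - 1 = 0.0800597389
Multiply by n: 9 * 0.0800597389 = 0.7205376501
Round to 4 dp: 0.7205

0.7205


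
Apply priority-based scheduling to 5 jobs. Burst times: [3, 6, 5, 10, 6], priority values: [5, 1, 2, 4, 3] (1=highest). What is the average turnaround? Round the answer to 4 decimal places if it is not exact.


Sort by priority (ascending = highest first):
Order: [(1, 6), (2, 5), (3, 6), (4, 10), (5, 3)]
Completion times:
  Priority 1, burst=6, C=6
  Priority 2, burst=5, C=11
  Priority 3, burst=6, C=17
  Priority 4, burst=10, C=27
  Priority 5, burst=3, C=30
Average turnaround = 91/5 = 18.2

18.2


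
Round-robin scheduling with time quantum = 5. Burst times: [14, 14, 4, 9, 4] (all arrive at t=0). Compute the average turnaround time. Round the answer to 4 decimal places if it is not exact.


Time quantum = 5
Execution trace:
  J1 runs 5 units, time = 5
  J2 runs 5 units, time = 10
  J3 runs 4 units, time = 14
  J4 runs 5 units, time = 19
  J5 runs 4 units, time = 23
  J1 runs 5 units, time = 28
  J2 runs 5 units, time = 33
  J4 runs 4 units, time = 37
  J1 runs 4 units, time = 41
  J2 runs 4 units, time = 45
Finish times: [41, 45, 14, 37, 23]
Average turnaround = 160/5 = 32.0

32.0


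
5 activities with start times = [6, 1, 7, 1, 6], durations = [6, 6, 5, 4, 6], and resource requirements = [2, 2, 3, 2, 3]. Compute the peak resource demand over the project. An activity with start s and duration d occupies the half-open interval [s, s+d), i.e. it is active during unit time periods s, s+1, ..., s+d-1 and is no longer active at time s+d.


Each activity i is active on [start_i, start_i + duration_i).
Compute total resource usage per time slot:
  t=0: active resources = [], total = 0
  t=1: active resources = [2, 2], total = 4
  t=2: active resources = [2, 2], total = 4
  t=3: active resources = [2, 2], total = 4
  t=4: active resources = [2, 2], total = 4
  t=5: active resources = [2], total = 2
  t=6: active resources = [2, 2, 3], total = 7
  t=7: active resources = [2, 3, 3], total = 8
  t=8: active resources = [2, 3, 3], total = 8
  t=9: active resources = [2, 3, 3], total = 8
  t=10: active resources = [2, 3, 3], total = 8
  t=11: active resources = [2, 3, 3], total = 8
Peak resource demand = 8

8


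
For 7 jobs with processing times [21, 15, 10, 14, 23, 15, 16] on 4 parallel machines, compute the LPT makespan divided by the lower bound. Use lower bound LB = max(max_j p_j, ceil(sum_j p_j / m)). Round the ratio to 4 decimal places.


LPT order: [23, 21, 16, 15, 15, 14, 10]
Machine loads after assignment: [23, 31, 30, 30]
LPT makespan = 31
Lower bound = max(max_job, ceil(total/4)) = max(23, 29) = 29
Ratio = 31 / 29 = 1.069

1.069


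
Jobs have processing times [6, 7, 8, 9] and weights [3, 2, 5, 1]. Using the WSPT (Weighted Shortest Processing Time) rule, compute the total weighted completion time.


Compute p/w ratios and sort ascending (WSPT): [(8, 5), (6, 3), (7, 2), (9, 1)]
Compute weighted completion times:
  Job (p=8,w=5): C=8, w*C=5*8=40
  Job (p=6,w=3): C=14, w*C=3*14=42
  Job (p=7,w=2): C=21, w*C=2*21=42
  Job (p=9,w=1): C=30, w*C=1*30=30
Total weighted completion time = 154

154


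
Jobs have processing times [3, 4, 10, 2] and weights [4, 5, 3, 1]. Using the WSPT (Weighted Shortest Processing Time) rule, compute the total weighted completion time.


Compute p/w ratios and sort ascending (WSPT): [(3, 4), (4, 5), (2, 1), (10, 3)]
Compute weighted completion times:
  Job (p=3,w=4): C=3, w*C=4*3=12
  Job (p=4,w=5): C=7, w*C=5*7=35
  Job (p=2,w=1): C=9, w*C=1*9=9
  Job (p=10,w=3): C=19, w*C=3*19=57
Total weighted completion time = 113

113


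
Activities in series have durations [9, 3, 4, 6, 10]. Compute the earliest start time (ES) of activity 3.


Activity 3 starts after activities 1 through 2 complete.
Predecessor durations: [9, 3]
ES = 9 + 3 = 12

12


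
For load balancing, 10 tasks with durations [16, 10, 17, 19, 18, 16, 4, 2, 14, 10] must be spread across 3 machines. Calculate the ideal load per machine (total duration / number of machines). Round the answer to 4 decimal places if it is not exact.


Total processing time = 16 + 10 + 17 + 19 + 18 + 16 + 4 + 2 + 14 + 10 = 126
Number of machines = 3
Ideal balanced load = 126 / 3 = 42.0

42.0


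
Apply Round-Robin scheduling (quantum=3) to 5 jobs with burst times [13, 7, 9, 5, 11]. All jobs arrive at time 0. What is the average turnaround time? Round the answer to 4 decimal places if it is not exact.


Time quantum = 3
Execution trace:
  J1 runs 3 units, time = 3
  J2 runs 3 units, time = 6
  J3 runs 3 units, time = 9
  J4 runs 3 units, time = 12
  J5 runs 3 units, time = 15
  J1 runs 3 units, time = 18
  J2 runs 3 units, time = 21
  J3 runs 3 units, time = 24
  J4 runs 2 units, time = 26
  J5 runs 3 units, time = 29
  J1 runs 3 units, time = 32
  J2 runs 1 units, time = 33
  J3 runs 3 units, time = 36
  J5 runs 3 units, time = 39
  J1 runs 3 units, time = 42
  J5 runs 2 units, time = 44
  J1 runs 1 units, time = 45
Finish times: [45, 33, 36, 26, 44]
Average turnaround = 184/5 = 36.8

36.8


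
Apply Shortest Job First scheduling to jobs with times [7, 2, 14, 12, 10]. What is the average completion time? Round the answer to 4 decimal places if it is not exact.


SJF order (ascending): [2, 7, 10, 12, 14]
Completion times:
  Job 1: burst=2, C=2
  Job 2: burst=7, C=9
  Job 3: burst=10, C=19
  Job 4: burst=12, C=31
  Job 5: burst=14, C=45
Average completion = 106/5 = 21.2

21.2


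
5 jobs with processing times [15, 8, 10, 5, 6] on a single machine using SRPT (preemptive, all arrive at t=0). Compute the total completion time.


Since all jobs arrive at t=0, SRPT equals SPT ordering.
SPT order: [5, 6, 8, 10, 15]
Completion times:
  Job 1: p=5, C=5
  Job 2: p=6, C=11
  Job 3: p=8, C=19
  Job 4: p=10, C=29
  Job 5: p=15, C=44
Total completion time = 5 + 11 + 19 + 29 + 44 = 108

108


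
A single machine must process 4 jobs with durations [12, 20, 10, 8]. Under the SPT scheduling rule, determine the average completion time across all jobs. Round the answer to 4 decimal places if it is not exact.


Sort jobs by processing time (SPT order): [8, 10, 12, 20]
Compute completion times sequentially:
  Job 1: processing = 8, completes at 8
  Job 2: processing = 10, completes at 18
  Job 3: processing = 12, completes at 30
  Job 4: processing = 20, completes at 50
Sum of completion times = 106
Average completion time = 106/4 = 26.5

26.5


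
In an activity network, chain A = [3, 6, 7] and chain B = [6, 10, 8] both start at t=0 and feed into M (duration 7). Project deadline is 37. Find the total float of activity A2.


Forward pass: ES(A2) = sum of predecessors on chain A = 3
EF = ES + duration = 3 + 6 = 9
Backward pass: LF(M) = deadline = 37; LS(M) = 37 - 7 = 30
LF(A2) = LS(M) - sum(successors on chain A) = 30 - 7 = 23
LS = LF - duration = 23 - 6 = 17
Total float = LS - ES = 17 - 3 = 14

14


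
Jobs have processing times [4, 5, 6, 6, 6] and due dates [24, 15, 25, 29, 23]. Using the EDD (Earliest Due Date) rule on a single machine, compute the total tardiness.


Sort by due date (EDD order): [(5, 15), (6, 23), (4, 24), (6, 25), (6, 29)]
Compute completion times and tardiness:
  Job 1: p=5, d=15, C=5, tardiness=max(0,5-15)=0
  Job 2: p=6, d=23, C=11, tardiness=max(0,11-23)=0
  Job 3: p=4, d=24, C=15, tardiness=max(0,15-24)=0
  Job 4: p=6, d=25, C=21, tardiness=max(0,21-25)=0
  Job 5: p=6, d=29, C=27, tardiness=max(0,27-29)=0
Total tardiness = 0

0


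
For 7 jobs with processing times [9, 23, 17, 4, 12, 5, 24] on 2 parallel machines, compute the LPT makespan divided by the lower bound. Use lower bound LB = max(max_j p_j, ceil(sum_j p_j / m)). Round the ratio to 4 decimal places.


LPT order: [24, 23, 17, 12, 9, 5, 4]
Machine loads after assignment: [49, 45]
LPT makespan = 49
Lower bound = max(max_job, ceil(total/2)) = max(24, 47) = 47
Ratio = 49 / 47 = 1.0426

1.0426


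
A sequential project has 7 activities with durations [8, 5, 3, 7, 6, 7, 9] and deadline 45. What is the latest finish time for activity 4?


LF(activity 4) = deadline - sum of successor durations
Successors: activities 5 through 7 with durations [6, 7, 9]
Sum of successor durations = 22
LF = 45 - 22 = 23

23


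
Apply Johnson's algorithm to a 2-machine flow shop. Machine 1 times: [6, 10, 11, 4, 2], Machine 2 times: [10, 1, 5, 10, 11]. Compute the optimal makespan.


Apply Johnson's rule:
  Group 1 (a <= b): [(5, 2, 11), (4, 4, 10), (1, 6, 10)]
  Group 2 (a > b): [(3, 11, 5), (2, 10, 1)]
Optimal job order: [5, 4, 1, 3, 2]
Schedule:
  Job 5: M1 done at 2, M2 done at 13
  Job 4: M1 done at 6, M2 done at 23
  Job 1: M1 done at 12, M2 done at 33
  Job 3: M1 done at 23, M2 done at 38
  Job 2: M1 done at 33, M2 done at 39
Makespan = 39

39


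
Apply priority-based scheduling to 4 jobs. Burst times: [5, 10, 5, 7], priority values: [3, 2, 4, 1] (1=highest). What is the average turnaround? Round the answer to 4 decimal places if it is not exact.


Sort by priority (ascending = highest first):
Order: [(1, 7), (2, 10), (3, 5), (4, 5)]
Completion times:
  Priority 1, burst=7, C=7
  Priority 2, burst=10, C=17
  Priority 3, burst=5, C=22
  Priority 4, burst=5, C=27
Average turnaround = 73/4 = 18.25

18.25


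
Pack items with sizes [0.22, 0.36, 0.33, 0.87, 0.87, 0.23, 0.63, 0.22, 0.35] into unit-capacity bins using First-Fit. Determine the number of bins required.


Place items sequentially using First-Fit:
  Item 0.22 -> new Bin 1
  Item 0.36 -> Bin 1 (now 0.58)
  Item 0.33 -> Bin 1 (now 0.91)
  Item 0.87 -> new Bin 2
  Item 0.87 -> new Bin 3
  Item 0.23 -> new Bin 4
  Item 0.63 -> Bin 4 (now 0.86)
  Item 0.22 -> new Bin 5
  Item 0.35 -> Bin 5 (now 0.57)
Total bins used = 5

5


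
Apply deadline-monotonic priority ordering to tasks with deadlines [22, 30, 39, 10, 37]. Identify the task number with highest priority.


Sort tasks by relative deadline (ascending):
  Task 4: deadline = 10
  Task 1: deadline = 22
  Task 2: deadline = 30
  Task 5: deadline = 37
  Task 3: deadline = 39
Priority order (highest first): [4, 1, 2, 5, 3]
Highest priority task = 4

4


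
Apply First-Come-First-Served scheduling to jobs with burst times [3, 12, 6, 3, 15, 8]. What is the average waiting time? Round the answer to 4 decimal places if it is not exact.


FCFS order (as given): [3, 12, 6, 3, 15, 8]
Waiting times:
  Job 1: wait = 0
  Job 2: wait = 3
  Job 3: wait = 15
  Job 4: wait = 21
  Job 5: wait = 24
  Job 6: wait = 39
Sum of waiting times = 102
Average waiting time = 102/6 = 17.0

17.0


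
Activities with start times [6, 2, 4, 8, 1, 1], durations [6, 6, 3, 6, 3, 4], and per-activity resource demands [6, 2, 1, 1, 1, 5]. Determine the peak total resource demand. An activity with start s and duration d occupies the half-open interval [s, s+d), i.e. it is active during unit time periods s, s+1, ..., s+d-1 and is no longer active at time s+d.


Each activity i is active on [start_i, start_i + duration_i).
Compute total resource usage per time slot:
  t=0: active resources = [], total = 0
  t=1: active resources = [1, 5], total = 6
  t=2: active resources = [2, 1, 5], total = 8
  t=3: active resources = [2, 1, 5], total = 8
  t=4: active resources = [2, 1, 5], total = 8
  t=5: active resources = [2, 1], total = 3
  t=6: active resources = [6, 2, 1], total = 9
  t=7: active resources = [6, 2], total = 8
  t=8: active resources = [6, 1], total = 7
  t=9: active resources = [6, 1], total = 7
  t=10: active resources = [6, 1], total = 7
  t=11: active resources = [6, 1], total = 7
  t=12: active resources = [1], total = 1
  t=13: active resources = [1], total = 1
Peak resource demand = 9

9


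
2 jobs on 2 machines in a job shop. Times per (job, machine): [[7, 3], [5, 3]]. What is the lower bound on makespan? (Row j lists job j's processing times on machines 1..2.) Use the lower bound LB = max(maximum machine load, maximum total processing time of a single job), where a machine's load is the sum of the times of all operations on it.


Machine loads:
  Machine 1: 7 + 5 = 12
  Machine 2: 3 + 3 = 6
Max machine load = 12
Job totals:
  Job 1: 10
  Job 2: 8
Max job total = 10
Lower bound = max(12, 10) = 12

12


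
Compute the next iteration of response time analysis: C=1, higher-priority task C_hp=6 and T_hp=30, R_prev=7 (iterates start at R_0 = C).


R_next = C + ceil(R_prev / T_hp) * C_hp
ceil(7 / 30) = ceil(0.2333) = 1
Interference = 1 * 6 = 6
R_next = 1 + 6 = 7
R_next = R_prev, so the iteration has converged (response time = 7).

7


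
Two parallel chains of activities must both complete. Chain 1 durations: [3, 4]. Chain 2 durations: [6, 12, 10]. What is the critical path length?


Path A total = 3 + 4 = 7
Path B total = 6 + 12 + 10 = 28
Critical path = longest path = max(7, 28) = 28

28


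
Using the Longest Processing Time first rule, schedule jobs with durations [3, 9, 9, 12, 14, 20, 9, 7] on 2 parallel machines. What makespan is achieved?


Sort jobs in decreasing order (LPT): [20, 14, 12, 9, 9, 9, 7, 3]
Assign each job to the least loaded machine:
  Machine 1: jobs [20, 9, 9, 3], load = 41
  Machine 2: jobs [14, 12, 9, 7], load = 42
Makespan = max load = 42

42


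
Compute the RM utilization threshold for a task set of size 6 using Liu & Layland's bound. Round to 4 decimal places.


Compute 2^(1/6) = 1.1224620483
Subtract 1: 1.1224620483 - 1 = 0.1224620483
Multiply by n: 6 * 0.1224620483 = 0.7347722898
Round to 4 dp: 0.7348

0.7348


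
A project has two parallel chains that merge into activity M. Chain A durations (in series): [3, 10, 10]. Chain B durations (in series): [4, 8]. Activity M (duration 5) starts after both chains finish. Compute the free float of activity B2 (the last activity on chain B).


ES(B2) = sum of predecessors on chain B = 4
EF(B2) = ES + duration = 4 + 8 = 12
Successor of B2 is M. ES(M) = max(sum(A), sum(B)) = max(23, 12) = 23
Free float = ES(successor) - EF(current) = 23 - 12 = 11

11


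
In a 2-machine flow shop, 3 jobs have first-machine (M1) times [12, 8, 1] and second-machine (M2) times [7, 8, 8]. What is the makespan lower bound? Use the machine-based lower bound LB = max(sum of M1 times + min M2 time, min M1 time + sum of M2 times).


LB1 = sum(M1 times) + min(M2 times) = 21 + 7 = 28
LB2 = min(M1 times) + sum(M2 times) = 1 + 23 = 24
Lower bound = max(LB1, LB2) = max(28, 24) = 28

28


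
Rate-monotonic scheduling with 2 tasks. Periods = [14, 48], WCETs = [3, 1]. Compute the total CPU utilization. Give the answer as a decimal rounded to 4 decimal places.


Compute individual utilizations (exact fractions):
  Task 1: C/T = 3/14 (approx. 0.2143)
  Task 2: C/T = 1/48 (approx. 0.0208)
Total utilization U = 3/14 + 1/48 = 79/336
Rounded to 4 decimal places: U = 0.2351
RM (Liu & Layland) bound for 2 tasks = 0.828427; compare with U = 79/336 (approx. 0.235119)
U <= bound, so schedulable by RM sufficient condition.

0.2351


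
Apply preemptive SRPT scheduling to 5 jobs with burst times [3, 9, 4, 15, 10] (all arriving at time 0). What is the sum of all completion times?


Since all jobs arrive at t=0, SRPT equals SPT ordering.
SPT order: [3, 4, 9, 10, 15]
Completion times:
  Job 1: p=3, C=3
  Job 2: p=4, C=7
  Job 3: p=9, C=16
  Job 4: p=10, C=26
  Job 5: p=15, C=41
Total completion time = 3 + 7 + 16 + 26 + 41 = 93

93


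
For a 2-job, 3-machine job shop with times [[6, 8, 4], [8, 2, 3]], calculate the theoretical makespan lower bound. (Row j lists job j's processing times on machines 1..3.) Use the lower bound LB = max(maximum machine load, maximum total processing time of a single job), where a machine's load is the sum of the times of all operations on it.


Machine loads:
  Machine 1: 6 + 8 = 14
  Machine 2: 8 + 2 = 10
  Machine 3: 4 + 3 = 7
Max machine load = 14
Job totals:
  Job 1: 18
  Job 2: 13
Max job total = 18
Lower bound = max(14, 18) = 18

18


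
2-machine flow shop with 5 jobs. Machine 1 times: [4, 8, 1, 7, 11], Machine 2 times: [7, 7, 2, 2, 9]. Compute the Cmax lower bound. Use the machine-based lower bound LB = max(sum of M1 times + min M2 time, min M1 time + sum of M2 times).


LB1 = sum(M1 times) + min(M2 times) = 31 + 2 = 33
LB2 = min(M1 times) + sum(M2 times) = 1 + 27 = 28
Lower bound = max(LB1, LB2) = max(33, 28) = 33

33


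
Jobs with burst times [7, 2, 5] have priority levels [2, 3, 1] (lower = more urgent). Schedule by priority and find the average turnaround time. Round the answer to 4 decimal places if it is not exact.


Sort by priority (ascending = highest first):
Order: [(1, 5), (2, 7), (3, 2)]
Completion times:
  Priority 1, burst=5, C=5
  Priority 2, burst=7, C=12
  Priority 3, burst=2, C=14
Average turnaround = 31/3 = 10.3333

10.3333


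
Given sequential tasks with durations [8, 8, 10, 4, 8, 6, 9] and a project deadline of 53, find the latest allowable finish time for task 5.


LF(activity 5) = deadline - sum of successor durations
Successors: activities 6 through 7 with durations [6, 9]
Sum of successor durations = 15
LF = 53 - 15 = 38

38


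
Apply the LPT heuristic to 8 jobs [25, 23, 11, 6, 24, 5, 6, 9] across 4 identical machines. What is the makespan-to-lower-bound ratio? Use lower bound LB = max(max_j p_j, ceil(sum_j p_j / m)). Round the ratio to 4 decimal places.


LPT order: [25, 24, 23, 11, 9, 6, 6, 5]
Machine loads after assignment: [25, 29, 29, 26]
LPT makespan = 29
Lower bound = max(max_job, ceil(total/4)) = max(25, 28) = 28
Ratio = 29 / 28 = 1.0357

1.0357


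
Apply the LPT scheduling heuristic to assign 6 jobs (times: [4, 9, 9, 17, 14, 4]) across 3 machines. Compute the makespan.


Sort jobs in decreasing order (LPT): [17, 14, 9, 9, 4, 4]
Assign each job to the least loaded machine:
  Machine 1: jobs [17, 4], load = 21
  Machine 2: jobs [14, 4], load = 18
  Machine 3: jobs [9, 9], load = 18
Makespan = max load = 21

21


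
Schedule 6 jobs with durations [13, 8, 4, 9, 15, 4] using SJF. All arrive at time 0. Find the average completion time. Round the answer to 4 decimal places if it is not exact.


SJF order (ascending): [4, 4, 8, 9, 13, 15]
Completion times:
  Job 1: burst=4, C=4
  Job 2: burst=4, C=8
  Job 3: burst=8, C=16
  Job 4: burst=9, C=25
  Job 5: burst=13, C=38
  Job 6: burst=15, C=53
Average completion = 144/6 = 24.0

24.0


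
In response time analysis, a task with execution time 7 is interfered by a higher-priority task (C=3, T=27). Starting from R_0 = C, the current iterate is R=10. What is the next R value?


R_next = C + ceil(R_prev / T_hp) * C_hp
ceil(10 / 27) = ceil(0.3704) = 1
Interference = 1 * 3 = 3
R_next = 7 + 3 = 10
R_next = R_prev, so the iteration has converged (response time = 10).

10


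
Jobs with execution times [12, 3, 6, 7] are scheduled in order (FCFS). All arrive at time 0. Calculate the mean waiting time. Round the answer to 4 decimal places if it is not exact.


FCFS order (as given): [12, 3, 6, 7]
Waiting times:
  Job 1: wait = 0
  Job 2: wait = 12
  Job 3: wait = 15
  Job 4: wait = 21
Sum of waiting times = 48
Average waiting time = 48/4 = 12.0

12.0


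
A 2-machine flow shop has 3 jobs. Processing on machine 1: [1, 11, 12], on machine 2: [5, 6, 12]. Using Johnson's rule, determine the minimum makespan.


Apply Johnson's rule:
  Group 1 (a <= b): [(1, 1, 5), (3, 12, 12)]
  Group 2 (a > b): [(2, 11, 6)]
Optimal job order: [1, 3, 2]
Schedule:
  Job 1: M1 done at 1, M2 done at 6
  Job 3: M1 done at 13, M2 done at 25
  Job 2: M1 done at 24, M2 done at 31
Makespan = 31

31


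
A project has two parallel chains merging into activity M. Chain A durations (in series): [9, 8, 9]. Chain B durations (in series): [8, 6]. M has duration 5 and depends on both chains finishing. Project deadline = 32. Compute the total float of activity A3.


Forward pass: ES(A3) = sum of predecessors on chain A = 17
EF = ES + duration = 17 + 9 = 26
Backward pass: LF(M) = deadline = 32; LS(M) = 32 - 5 = 27
LF(A3) = LS(M) - sum(successors on chain A) = 27 - 0 = 27
LS = LF - duration = 27 - 9 = 18
Total float = LS - ES = 18 - 17 = 1

1


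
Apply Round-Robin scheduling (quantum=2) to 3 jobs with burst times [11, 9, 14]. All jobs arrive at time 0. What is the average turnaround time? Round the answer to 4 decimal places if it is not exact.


Time quantum = 2
Execution trace:
  J1 runs 2 units, time = 2
  J2 runs 2 units, time = 4
  J3 runs 2 units, time = 6
  J1 runs 2 units, time = 8
  J2 runs 2 units, time = 10
  J3 runs 2 units, time = 12
  J1 runs 2 units, time = 14
  J2 runs 2 units, time = 16
  J3 runs 2 units, time = 18
  J1 runs 2 units, time = 20
  J2 runs 2 units, time = 22
  J3 runs 2 units, time = 24
  J1 runs 2 units, time = 26
  J2 runs 1 units, time = 27
  J3 runs 2 units, time = 29
  J1 runs 1 units, time = 30
  J3 runs 2 units, time = 32
  J3 runs 2 units, time = 34
Finish times: [30, 27, 34]
Average turnaround = 91/3 = 30.3333

30.3333


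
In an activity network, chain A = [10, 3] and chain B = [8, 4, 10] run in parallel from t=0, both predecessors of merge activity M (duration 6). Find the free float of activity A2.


ES(A2) = sum of predecessors on chain A = 10
EF(A2) = ES + duration = 10 + 3 = 13
Successor of A2 is M. ES(M) = max(sum(A), sum(B)) = max(13, 22) = 22
Free float = ES(successor) - EF(current) = 22 - 13 = 9

9


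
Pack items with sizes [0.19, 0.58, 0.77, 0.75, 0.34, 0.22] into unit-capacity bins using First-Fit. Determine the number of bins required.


Place items sequentially using First-Fit:
  Item 0.19 -> new Bin 1
  Item 0.58 -> Bin 1 (now 0.77)
  Item 0.77 -> new Bin 2
  Item 0.75 -> new Bin 3
  Item 0.34 -> new Bin 4
  Item 0.22 -> Bin 1 (now 0.99)
Total bins used = 4

4


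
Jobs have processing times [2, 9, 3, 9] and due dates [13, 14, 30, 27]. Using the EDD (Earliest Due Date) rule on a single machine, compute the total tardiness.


Sort by due date (EDD order): [(2, 13), (9, 14), (9, 27), (3, 30)]
Compute completion times and tardiness:
  Job 1: p=2, d=13, C=2, tardiness=max(0,2-13)=0
  Job 2: p=9, d=14, C=11, tardiness=max(0,11-14)=0
  Job 3: p=9, d=27, C=20, tardiness=max(0,20-27)=0
  Job 4: p=3, d=30, C=23, tardiness=max(0,23-30)=0
Total tardiness = 0

0


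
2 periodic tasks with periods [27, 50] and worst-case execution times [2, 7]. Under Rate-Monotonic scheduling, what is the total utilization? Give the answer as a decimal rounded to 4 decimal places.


Compute individual utilizations (exact fractions):
  Task 1: C/T = 2/27 (approx. 0.0741)
  Task 2: C/T = 7/50 (approx. 0.14)
Total utilization U = 2/27 + 7/50 = 289/1350
Rounded to 4 decimal places: U = 0.2141
RM (Liu & Layland) bound for 2 tasks = 0.828427; compare with U = 289/1350 (approx. 0.214074)
U <= bound, so schedulable by RM sufficient condition.

0.2141


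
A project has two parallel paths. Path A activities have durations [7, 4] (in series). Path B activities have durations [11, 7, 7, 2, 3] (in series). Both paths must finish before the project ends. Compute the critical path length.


Path A total = 7 + 4 = 11
Path B total = 11 + 7 + 7 + 2 + 3 = 30
Critical path = longest path = max(11, 30) = 30

30


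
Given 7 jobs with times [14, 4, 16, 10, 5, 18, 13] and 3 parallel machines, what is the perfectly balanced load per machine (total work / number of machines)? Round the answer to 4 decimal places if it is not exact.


Total processing time = 14 + 4 + 16 + 10 + 5 + 18 + 13 = 80
Number of machines = 3
Ideal balanced load = 80 / 3 = 26.6667

26.6667


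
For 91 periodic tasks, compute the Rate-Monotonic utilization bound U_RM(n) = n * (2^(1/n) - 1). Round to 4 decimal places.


Compute 2^(1/91) = 1.0076460851
Subtract 1: 1.0076460851 - 1 = 0.0076460851
Multiply by n: 91 * 0.0076460851 = 0.6957937441
Round to 4 dp: 0.6958

0.6958


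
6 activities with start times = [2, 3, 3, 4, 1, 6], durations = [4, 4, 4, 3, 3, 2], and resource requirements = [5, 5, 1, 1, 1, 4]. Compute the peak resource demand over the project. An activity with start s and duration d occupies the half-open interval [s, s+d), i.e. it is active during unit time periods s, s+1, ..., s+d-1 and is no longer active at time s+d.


Each activity i is active on [start_i, start_i + duration_i).
Compute total resource usage per time slot:
  t=0: active resources = [], total = 0
  t=1: active resources = [1], total = 1
  t=2: active resources = [5, 1], total = 6
  t=3: active resources = [5, 5, 1, 1], total = 12
  t=4: active resources = [5, 5, 1, 1], total = 12
  t=5: active resources = [5, 5, 1, 1], total = 12
  t=6: active resources = [5, 1, 1, 4], total = 11
  t=7: active resources = [4], total = 4
Peak resource demand = 12

12


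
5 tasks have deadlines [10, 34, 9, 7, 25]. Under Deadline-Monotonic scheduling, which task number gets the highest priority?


Sort tasks by relative deadline (ascending):
  Task 4: deadline = 7
  Task 3: deadline = 9
  Task 1: deadline = 10
  Task 5: deadline = 25
  Task 2: deadline = 34
Priority order (highest first): [4, 3, 1, 5, 2]
Highest priority task = 4

4


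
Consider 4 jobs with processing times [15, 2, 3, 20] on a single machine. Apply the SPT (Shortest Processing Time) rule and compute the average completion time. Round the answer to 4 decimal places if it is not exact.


Sort jobs by processing time (SPT order): [2, 3, 15, 20]
Compute completion times sequentially:
  Job 1: processing = 2, completes at 2
  Job 2: processing = 3, completes at 5
  Job 3: processing = 15, completes at 20
  Job 4: processing = 20, completes at 40
Sum of completion times = 67
Average completion time = 67/4 = 16.75

16.75


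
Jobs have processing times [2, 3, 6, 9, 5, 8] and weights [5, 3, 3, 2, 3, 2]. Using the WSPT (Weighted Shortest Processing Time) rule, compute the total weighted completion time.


Compute p/w ratios and sort ascending (WSPT): [(2, 5), (3, 3), (5, 3), (6, 3), (8, 2), (9, 2)]
Compute weighted completion times:
  Job (p=2,w=5): C=2, w*C=5*2=10
  Job (p=3,w=3): C=5, w*C=3*5=15
  Job (p=5,w=3): C=10, w*C=3*10=30
  Job (p=6,w=3): C=16, w*C=3*16=48
  Job (p=8,w=2): C=24, w*C=2*24=48
  Job (p=9,w=2): C=33, w*C=2*33=66
Total weighted completion time = 217

217


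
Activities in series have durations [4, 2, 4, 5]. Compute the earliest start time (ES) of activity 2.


Activity 2 starts after activities 1 through 1 complete.
Predecessor durations: [4]
ES = 4 = 4

4


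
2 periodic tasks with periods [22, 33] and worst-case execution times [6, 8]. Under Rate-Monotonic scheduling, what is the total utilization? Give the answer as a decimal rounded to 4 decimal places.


Compute individual utilizations (exact fractions):
  Task 1: C/T = 6/22 = 3/11 (approx. 0.2727)
  Task 2: C/T = 8/33 (approx. 0.2424)
Total utilization U = 3/11 + 8/33 = 17/33
Rounded to 4 decimal places: U = 0.5152
RM (Liu & Layland) bound for 2 tasks = 0.828427; compare with U = 17/33 (approx. 0.515152)
U <= bound, so schedulable by RM sufficient condition.

0.5152


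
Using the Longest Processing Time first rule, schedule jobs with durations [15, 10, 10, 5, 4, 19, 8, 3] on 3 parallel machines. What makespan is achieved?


Sort jobs in decreasing order (LPT): [19, 15, 10, 10, 8, 5, 4, 3]
Assign each job to the least loaded machine:
  Machine 1: jobs [19, 5], load = 24
  Machine 2: jobs [15, 8, 3], load = 26
  Machine 3: jobs [10, 10, 4], load = 24
Makespan = max load = 26

26


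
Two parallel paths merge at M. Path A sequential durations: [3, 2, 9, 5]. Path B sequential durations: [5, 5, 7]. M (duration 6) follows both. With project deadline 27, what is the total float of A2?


Forward pass: ES(A2) = sum of predecessors on chain A = 3
EF = ES + duration = 3 + 2 = 5
Backward pass: LF(M) = deadline = 27; LS(M) = 27 - 6 = 21
LF(A2) = LS(M) - sum(successors on chain A) = 21 - 14 = 7
LS = LF - duration = 7 - 2 = 5
Total float = LS - ES = 5 - 3 = 2

2


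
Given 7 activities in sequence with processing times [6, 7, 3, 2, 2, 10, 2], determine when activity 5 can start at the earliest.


Activity 5 starts after activities 1 through 4 complete.
Predecessor durations: [6, 7, 3, 2]
ES = 6 + 7 + 3 + 2 = 18

18


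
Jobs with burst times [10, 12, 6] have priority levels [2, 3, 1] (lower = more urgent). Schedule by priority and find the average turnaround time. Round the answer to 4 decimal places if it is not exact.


Sort by priority (ascending = highest first):
Order: [(1, 6), (2, 10), (3, 12)]
Completion times:
  Priority 1, burst=6, C=6
  Priority 2, burst=10, C=16
  Priority 3, burst=12, C=28
Average turnaround = 50/3 = 16.6667

16.6667


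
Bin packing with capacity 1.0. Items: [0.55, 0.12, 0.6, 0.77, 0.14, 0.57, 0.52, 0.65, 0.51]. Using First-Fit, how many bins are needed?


Place items sequentially using First-Fit:
  Item 0.55 -> new Bin 1
  Item 0.12 -> Bin 1 (now 0.67)
  Item 0.6 -> new Bin 2
  Item 0.77 -> new Bin 3
  Item 0.14 -> Bin 1 (now 0.81)
  Item 0.57 -> new Bin 4
  Item 0.52 -> new Bin 5
  Item 0.65 -> new Bin 6
  Item 0.51 -> new Bin 7
Total bins used = 7

7


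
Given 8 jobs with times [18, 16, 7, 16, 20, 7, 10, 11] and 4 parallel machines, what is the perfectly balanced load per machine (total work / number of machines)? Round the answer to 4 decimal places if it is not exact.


Total processing time = 18 + 16 + 7 + 16 + 20 + 7 + 10 + 11 = 105
Number of machines = 4
Ideal balanced load = 105 / 4 = 26.25

26.25


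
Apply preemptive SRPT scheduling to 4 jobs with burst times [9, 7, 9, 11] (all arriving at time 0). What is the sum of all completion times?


Since all jobs arrive at t=0, SRPT equals SPT ordering.
SPT order: [7, 9, 9, 11]
Completion times:
  Job 1: p=7, C=7
  Job 2: p=9, C=16
  Job 3: p=9, C=25
  Job 4: p=11, C=36
Total completion time = 7 + 16 + 25 + 36 = 84

84


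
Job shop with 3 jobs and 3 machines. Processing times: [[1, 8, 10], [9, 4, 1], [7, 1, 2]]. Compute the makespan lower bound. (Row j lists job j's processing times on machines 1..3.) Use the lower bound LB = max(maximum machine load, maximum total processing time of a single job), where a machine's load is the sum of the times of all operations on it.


Machine loads:
  Machine 1: 1 + 9 + 7 = 17
  Machine 2: 8 + 4 + 1 = 13
  Machine 3: 10 + 1 + 2 = 13
Max machine load = 17
Job totals:
  Job 1: 19
  Job 2: 14
  Job 3: 10
Max job total = 19
Lower bound = max(17, 19) = 19

19


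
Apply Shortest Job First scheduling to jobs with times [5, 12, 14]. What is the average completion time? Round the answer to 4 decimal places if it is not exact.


SJF order (ascending): [5, 12, 14]
Completion times:
  Job 1: burst=5, C=5
  Job 2: burst=12, C=17
  Job 3: burst=14, C=31
Average completion = 53/3 = 17.6667

17.6667


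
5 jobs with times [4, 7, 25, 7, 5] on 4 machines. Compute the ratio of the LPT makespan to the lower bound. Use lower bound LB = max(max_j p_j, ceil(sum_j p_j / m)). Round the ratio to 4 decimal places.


LPT order: [25, 7, 7, 5, 4]
Machine loads after assignment: [25, 7, 7, 9]
LPT makespan = 25
Lower bound = max(max_job, ceil(total/4)) = max(25, 12) = 25
Ratio = 25 / 25 = 1.0

1.0


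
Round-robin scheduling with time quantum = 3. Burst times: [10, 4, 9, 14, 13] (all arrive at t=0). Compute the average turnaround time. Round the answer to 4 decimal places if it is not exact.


Time quantum = 3
Execution trace:
  J1 runs 3 units, time = 3
  J2 runs 3 units, time = 6
  J3 runs 3 units, time = 9
  J4 runs 3 units, time = 12
  J5 runs 3 units, time = 15
  J1 runs 3 units, time = 18
  J2 runs 1 units, time = 19
  J3 runs 3 units, time = 22
  J4 runs 3 units, time = 25
  J5 runs 3 units, time = 28
  J1 runs 3 units, time = 31
  J3 runs 3 units, time = 34
  J4 runs 3 units, time = 37
  J5 runs 3 units, time = 40
  J1 runs 1 units, time = 41
  J4 runs 3 units, time = 44
  J5 runs 3 units, time = 47
  J4 runs 2 units, time = 49
  J5 runs 1 units, time = 50
Finish times: [41, 19, 34, 49, 50]
Average turnaround = 193/5 = 38.6

38.6
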